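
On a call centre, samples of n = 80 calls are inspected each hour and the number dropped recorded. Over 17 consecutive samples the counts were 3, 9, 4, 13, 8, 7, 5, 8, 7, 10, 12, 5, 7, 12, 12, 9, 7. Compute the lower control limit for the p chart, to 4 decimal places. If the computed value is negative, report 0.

p̄ = Σdᵢ / (k·n) = 138 / (17 × 80) = 0.10147
LCL = p̄ − 3·√(p̄(1−p̄)/n) = 0.10147 − 3 × 0.03376 = 0.00019

0.0002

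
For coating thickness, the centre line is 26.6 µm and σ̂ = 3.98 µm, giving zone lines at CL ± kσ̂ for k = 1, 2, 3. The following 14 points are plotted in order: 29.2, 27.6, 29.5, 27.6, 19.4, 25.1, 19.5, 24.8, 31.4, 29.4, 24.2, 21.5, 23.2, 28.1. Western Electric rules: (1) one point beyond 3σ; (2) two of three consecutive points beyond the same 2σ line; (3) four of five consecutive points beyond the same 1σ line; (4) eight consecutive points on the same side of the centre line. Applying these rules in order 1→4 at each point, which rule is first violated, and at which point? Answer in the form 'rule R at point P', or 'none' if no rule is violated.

Zone of each point (C = within 1σ̂, B = 1σ̂–2σ̂, A = 2σ̂–3σ̂, * = beyond 3σ̂; sign = side of CL): 1:+C, 2:+C, 3:+C, 4:+C, 5:-B, 6:-C, 7:-B, 8:-C, 9:+B, 10:+C, 11:-C, 12:-B, 13:-C, 14:+C
No rule fires across all 14 points.

none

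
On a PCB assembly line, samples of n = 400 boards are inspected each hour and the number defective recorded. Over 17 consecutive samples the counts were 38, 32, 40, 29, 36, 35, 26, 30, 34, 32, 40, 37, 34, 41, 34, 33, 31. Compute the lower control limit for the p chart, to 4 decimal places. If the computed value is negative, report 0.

0.0436

p̄ = Σdᵢ / (k·n) = 582 / (17 × 400) = 0.08559
LCL = p̄ − 3·√(p̄(1−p̄)/n) = 0.08559 − 3 × 0.01399 = 0.04362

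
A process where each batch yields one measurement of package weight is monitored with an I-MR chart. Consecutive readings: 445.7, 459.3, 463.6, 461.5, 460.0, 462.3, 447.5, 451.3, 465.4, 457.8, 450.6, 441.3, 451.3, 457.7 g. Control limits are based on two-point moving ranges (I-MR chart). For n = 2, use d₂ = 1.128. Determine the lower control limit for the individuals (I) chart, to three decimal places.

435.534

X̄ = (445.7 + 459.3 + 463.6 + 461.5 + 460.0 + 462.3 + 447.5 + 451.3 + 465.4 + 457.8 + 450.6 + 441.3 + 451.3 + 457.7) / 14 = 455.3786
Moving ranges: 13.6, 4.3, 2.1, 1.5, 2.3, 14.8, 3.8, 14.1, 7.6, 7.2, 9.3, 10.0, 6.4; M̄R̄ = 97.0000 / 13 = 7.4615
LCL = X̄ − 3·M̄R̄/d₂ = 455.3786 − 3 × 7.4615 / 1.128 = 435.5341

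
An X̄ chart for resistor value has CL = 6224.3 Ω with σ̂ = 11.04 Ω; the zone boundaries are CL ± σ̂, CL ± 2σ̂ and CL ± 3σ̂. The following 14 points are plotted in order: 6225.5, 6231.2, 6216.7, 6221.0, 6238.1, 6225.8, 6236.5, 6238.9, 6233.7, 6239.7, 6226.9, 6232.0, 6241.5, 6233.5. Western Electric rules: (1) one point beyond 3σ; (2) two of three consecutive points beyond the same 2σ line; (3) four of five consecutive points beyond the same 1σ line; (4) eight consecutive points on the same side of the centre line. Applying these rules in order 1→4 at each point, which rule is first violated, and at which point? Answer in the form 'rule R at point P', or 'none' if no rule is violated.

Zone of each point (C = within 1σ̂, B = 1σ̂–2σ̂, A = 2σ̂–3σ̂, * = beyond 3σ̂; sign = side of CL): 1:+C, 2:+C, 3:-C, 4:-C, 5:+B, 6:+C, 7:+B, 8:+B, 9:+C, 10:+B, 11:+C, 12:+C, 13:+B, 14:+C
Rule 4 (eight consecutive points on the same side of the centre line) is satisfied at point 12.

rule 4 at point 12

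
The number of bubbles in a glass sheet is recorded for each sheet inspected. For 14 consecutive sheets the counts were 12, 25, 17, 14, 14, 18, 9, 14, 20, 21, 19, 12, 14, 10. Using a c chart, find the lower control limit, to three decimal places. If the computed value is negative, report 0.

c̄ = (12 + 25 + 17 + 14 + 14 + 18 + 9 + 14 + 20 + 21 + 19 + 12 + 14 + 10) / 14 = 219 / 14 = 15.6429
LCL = c̄ − 3√c̄ = 15.6429 − 3 × 3.9551 = 3.7775

3.778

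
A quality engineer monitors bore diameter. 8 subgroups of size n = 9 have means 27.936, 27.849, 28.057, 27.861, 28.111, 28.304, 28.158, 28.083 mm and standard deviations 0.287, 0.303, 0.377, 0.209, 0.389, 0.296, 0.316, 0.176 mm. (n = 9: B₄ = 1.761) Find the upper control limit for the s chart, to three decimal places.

0.518

s̄ = (0.287 + 0.303 + 0.377 + 0.209 + 0.389 + 0.296 + 0.316 + 0.176) / 8 = 0.2941
UCL_s = B₄·s̄ = 1.761 × 0.2941 = 0.5180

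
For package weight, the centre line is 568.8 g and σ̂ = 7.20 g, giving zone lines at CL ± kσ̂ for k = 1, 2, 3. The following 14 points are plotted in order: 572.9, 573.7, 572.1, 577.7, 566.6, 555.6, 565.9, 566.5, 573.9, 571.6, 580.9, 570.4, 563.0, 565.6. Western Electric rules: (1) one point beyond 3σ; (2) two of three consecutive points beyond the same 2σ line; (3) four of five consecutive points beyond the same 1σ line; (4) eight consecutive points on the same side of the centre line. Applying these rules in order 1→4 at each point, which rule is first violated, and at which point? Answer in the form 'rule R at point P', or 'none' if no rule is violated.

Zone of each point (C = within 1σ̂, B = 1σ̂–2σ̂, A = 2σ̂–3σ̂, * = beyond 3σ̂; sign = side of CL): 1:+C, 2:+C, 3:+C, 4:+B, 5:-C, 6:-B, 7:-C, 8:-C, 9:+C, 10:+C, 11:+B, 12:+C, 13:-C, 14:-C
No rule fires across all 14 points.

none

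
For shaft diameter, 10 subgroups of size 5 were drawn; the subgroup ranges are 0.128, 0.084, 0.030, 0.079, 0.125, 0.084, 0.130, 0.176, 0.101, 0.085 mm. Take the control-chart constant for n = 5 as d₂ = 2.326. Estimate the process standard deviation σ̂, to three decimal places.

0.044

R̄ = (0.128 + 0.084 + 0.030 + 0.079 + 0.125 + 0.084 + 0.130 + 0.176 + 0.101 + 0.085) / 10 = 0.1022
σ̂ = R̄ / d₂ = 0.1022 / 2.326 = 0.0439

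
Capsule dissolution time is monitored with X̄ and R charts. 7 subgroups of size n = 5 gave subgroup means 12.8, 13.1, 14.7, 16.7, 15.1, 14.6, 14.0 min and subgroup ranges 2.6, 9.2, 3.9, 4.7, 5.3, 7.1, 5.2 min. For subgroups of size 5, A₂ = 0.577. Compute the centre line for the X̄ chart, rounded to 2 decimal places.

14.43

X̄̄ = (12.8 + 13.1 + 14.7 + 16.7 + 15.1 + 14.6 + 14.0) / 7 = 101.0000 / 7 = 14.4286
CL = X̄̄ = 14.4286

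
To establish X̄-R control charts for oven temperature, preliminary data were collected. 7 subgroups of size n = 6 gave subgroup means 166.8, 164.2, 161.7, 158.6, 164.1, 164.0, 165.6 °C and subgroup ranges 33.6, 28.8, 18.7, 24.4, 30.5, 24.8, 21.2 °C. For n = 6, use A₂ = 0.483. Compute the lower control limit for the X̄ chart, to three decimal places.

X̄̄ = (166.8 + 164.2 + 161.7 + 158.6 + 164.1 + 164.0 + 165.6) / 7 = 1145.0000 / 7 = 163.5714
R̄ = (33.6 + 28.8 + 18.7 + 24.4 + 30.5 + 24.8 + 21.2) / 7 = 182.0000 / 7 = 26.0000
LCL = X̄̄ − A₂·R̄ = 163.5714 − 0.483 × 26.0000 = 151.0134

151.013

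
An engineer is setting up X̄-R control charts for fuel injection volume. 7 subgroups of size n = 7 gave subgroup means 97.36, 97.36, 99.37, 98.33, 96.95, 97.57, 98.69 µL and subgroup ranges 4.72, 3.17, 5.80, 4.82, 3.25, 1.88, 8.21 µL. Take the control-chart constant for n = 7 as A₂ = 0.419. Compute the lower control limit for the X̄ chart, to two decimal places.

96.04

X̄̄ = (97.36 + 97.36 + 99.37 + 98.33 + 96.95 + 97.57 + 98.69) / 7 = 685.6300 / 7 = 97.9471
R̄ = (4.72 + 3.17 + 5.80 + 4.82 + 3.25 + 1.88 + 8.21) / 7 = 31.8500 / 7 = 4.5500
LCL = X̄̄ − A₂·R̄ = 97.9471 − 0.419 × 4.5500 = 96.0407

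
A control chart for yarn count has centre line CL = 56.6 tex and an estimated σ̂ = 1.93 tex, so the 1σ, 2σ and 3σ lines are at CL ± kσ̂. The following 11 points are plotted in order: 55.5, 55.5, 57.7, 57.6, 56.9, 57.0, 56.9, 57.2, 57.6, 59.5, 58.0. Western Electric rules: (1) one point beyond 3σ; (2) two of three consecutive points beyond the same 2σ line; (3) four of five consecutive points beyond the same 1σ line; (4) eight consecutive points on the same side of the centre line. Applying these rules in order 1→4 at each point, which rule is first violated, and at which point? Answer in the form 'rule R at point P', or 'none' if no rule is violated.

rule 4 at point 10

Zone of each point (C = within 1σ̂, B = 1σ̂–2σ̂, A = 2σ̂–3σ̂, * = beyond 3σ̂; sign = side of CL): 1:-C, 2:-C, 3:+C, 4:+C, 5:+C, 6:+C, 7:+C, 8:+C, 9:+C, 10:+B, 11:+C
Rule 4 (eight consecutive points on the same side of the centre line) is satisfied at point 10.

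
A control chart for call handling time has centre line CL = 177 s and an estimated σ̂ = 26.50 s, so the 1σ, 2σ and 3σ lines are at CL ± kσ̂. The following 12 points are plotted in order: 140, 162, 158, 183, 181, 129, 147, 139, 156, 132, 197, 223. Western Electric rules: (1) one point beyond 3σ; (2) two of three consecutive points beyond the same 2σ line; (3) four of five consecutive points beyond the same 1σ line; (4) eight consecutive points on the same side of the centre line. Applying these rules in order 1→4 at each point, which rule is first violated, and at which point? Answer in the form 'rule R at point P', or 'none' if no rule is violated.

rule 3 at point 10

Zone of each point (C = within 1σ̂, B = 1σ̂–2σ̂, A = 2σ̂–3σ̂, * = beyond 3σ̂; sign = side of CL): 1:-B, 2:-C, 3:-C, 4:+C, 5:+C, 6:-B, 7:-B, 8:-B, 9:-C, 10:-B, 11:+C, 12:+B
Rule 3 (four of five consecutive points beyond the same 1σ limit) is satisfied at point 10.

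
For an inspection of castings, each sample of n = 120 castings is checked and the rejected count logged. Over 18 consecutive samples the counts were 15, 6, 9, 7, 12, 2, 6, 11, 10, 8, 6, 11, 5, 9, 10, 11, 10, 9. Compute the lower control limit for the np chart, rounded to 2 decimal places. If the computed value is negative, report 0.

p̄ = Σdᵢ / (k·n) = 157 / (18 × 120) = 0.07269
LCL = np̄ − 3·√(np̄(1−p̄)) = 8.7222 − 3 × 2.8440 = 0.1903

0.19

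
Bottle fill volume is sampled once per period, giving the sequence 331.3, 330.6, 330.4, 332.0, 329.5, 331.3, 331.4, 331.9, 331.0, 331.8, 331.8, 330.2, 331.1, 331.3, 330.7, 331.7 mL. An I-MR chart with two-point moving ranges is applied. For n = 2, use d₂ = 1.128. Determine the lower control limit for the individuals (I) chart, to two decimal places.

328.75

X̄ = (331.3 + 330.6 + 330.4 + 332.0 + 329.5 + 331.3 + 331.4 + 331.9 + 331.0 + 331.8 + 331.8 + 330.2 + 331.1 + 331.3 + 330.7 + 331.7) / 16 = 331.1250
Moving ranges: 0.7, 0.2, 1.6, 2.5, 1.8, 0.1, 0.5, 0.9, 0.8, 0.0, 1.6, 0.9, 0.2, 0.6, 1.0; M̄R̄ = 13.4000 / 15 = 0.8933
LCL = X̄ − 3·M̄R̄/d₂ = 331.1250 − 3 × 0.8933 / 1.128 = 328.7491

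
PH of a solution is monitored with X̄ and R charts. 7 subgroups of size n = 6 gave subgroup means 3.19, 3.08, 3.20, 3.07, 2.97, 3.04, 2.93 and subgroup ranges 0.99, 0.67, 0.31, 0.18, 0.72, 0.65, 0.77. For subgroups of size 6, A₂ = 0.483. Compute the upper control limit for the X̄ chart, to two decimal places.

3.36

X̄̄ = (3.19 + 3.08 + 3.20 + 3.07 + 2.97 + 3.04 + 2.93) / 7 = 21.4800 / 7 = 3.0686
R̄ = (0.99 + 0.67 + 0.31 + 0.18 + 0.72 + 0.65 + 0.77) / 7 = 4.2900 / 7 = 0.6129
UCL = X̄̄ + A₂·R̄ = 3.0686 + 0.483 × 0.6129 = 3.3646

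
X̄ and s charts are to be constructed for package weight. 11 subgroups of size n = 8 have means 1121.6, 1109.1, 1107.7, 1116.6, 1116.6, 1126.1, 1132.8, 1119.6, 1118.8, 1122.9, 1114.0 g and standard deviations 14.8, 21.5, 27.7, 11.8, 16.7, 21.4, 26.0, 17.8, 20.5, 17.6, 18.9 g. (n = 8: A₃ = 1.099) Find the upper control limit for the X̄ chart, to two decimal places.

1140.16

X̄̄ = (1121.6 + 1109.1 + 1107.7 + 1116.6 + 1116.6 + 1126.1 + 1132.8 + 1119.6 + 1118.8 + 1122.9 + 1114.0) / 11 = 1118.7091
s̄ = (14.8 + 21.5 + 27.7 + 11.8 + 16.7 + 21.4 + 26.0 + 17.8 + 20.5 + 17.6 + 18.9) / 11 = 19.5182
UCL = X̄̄ + A₃·s̄ = 1118.7091 + 1.099 × 19.5182 = 1140.1596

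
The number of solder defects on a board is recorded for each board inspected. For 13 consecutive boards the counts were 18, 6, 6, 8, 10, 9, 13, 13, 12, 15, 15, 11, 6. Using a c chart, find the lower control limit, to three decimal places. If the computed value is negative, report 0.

1.008

c̄ = (18 + 6 + 6 + 8 + 10 + 9 + 13 + 13 + 12 + 15 + 15 + 11 + 6) / 13 = 142 / 13 = 10.9231
LCL = c̄ − 3√c̄ = 10.9231 − 3 × 3.3050 = 1.0081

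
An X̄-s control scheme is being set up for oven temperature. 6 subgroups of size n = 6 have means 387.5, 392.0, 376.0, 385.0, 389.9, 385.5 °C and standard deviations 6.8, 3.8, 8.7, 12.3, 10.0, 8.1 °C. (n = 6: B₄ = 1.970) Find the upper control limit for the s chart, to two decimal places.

16.32

s̄ = (6.8 + 3.8 + 8.7 + 12.3 + 10.0 + 8.1) / 6 = 8.2833
UCL_s = B₄·s̄ = 1.970 × 8.2833 = 16.3182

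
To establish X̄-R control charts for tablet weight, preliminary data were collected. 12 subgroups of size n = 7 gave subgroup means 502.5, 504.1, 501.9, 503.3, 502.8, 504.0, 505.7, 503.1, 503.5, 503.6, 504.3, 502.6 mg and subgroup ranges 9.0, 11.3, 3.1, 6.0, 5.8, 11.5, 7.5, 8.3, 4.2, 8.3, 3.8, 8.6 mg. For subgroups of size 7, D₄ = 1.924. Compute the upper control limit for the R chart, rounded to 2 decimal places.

R̄ = (9.0 + 11.3 + 3.1 + 6.0 + 5.8 + 11.5 + 7.5 + 8.3 + 4.2 + 8.3 + 3.8 + 8.6) / 12 = 87.4000 / 12 = 7.2833
UCL_R = D₄·R̄ = 1.924 × 7.2833 = 14.0131

14.01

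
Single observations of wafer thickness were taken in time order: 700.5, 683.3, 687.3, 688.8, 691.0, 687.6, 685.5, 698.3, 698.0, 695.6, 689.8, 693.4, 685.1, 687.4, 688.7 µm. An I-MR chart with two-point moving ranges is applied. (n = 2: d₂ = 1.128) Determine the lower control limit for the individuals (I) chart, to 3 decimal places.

677.921

X̄ = (700.5 + 683.3 + 687.3 + 688.8 + 691.0 + 687.6 + 685.5 + 698.3 + 698.0 + 695.6 + 689.8 + 693.4 + 685.1 + 687.4 + 688.7) / 15 = 690.6867
Moving ranges: 17.2, 4.0, 1.5, 2.2, 3.4, 2.1, 12.8, 0.3, 2.4, 5.8, 3.6, 8.3, 2.3, 1.3; M̄R̄ = 67.2000 / 14 = 4.8000
LCL = X̄ − 3·M̄R̄/d₂ = 690.6867 − 3 × 4.8000 / 1.128 = 677.9207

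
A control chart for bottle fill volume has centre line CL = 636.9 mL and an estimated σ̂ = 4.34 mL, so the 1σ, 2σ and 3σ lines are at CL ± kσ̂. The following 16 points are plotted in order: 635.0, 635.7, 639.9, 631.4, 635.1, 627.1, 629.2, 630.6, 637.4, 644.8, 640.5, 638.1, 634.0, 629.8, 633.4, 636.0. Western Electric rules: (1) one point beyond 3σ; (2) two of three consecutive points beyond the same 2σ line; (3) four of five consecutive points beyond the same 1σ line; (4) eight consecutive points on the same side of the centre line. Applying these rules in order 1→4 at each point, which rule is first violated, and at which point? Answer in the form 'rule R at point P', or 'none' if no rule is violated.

rule 3 at point 8

Zone of each point (C = within 1σ̂, B = 1σ̂–2σ̂, A = 2σ̂–3σ̂, * = beyond 3σ̂; sign = side of CL): 1:-C, 2:-C, 3:+C, 4:-B, 5:-C, 6:-A, 7:-B, 8:-B, 9:+C, 10:+B, 11:+C, 12:+C, 13:-C, 14:-B, 15:-C, 16:-C
Rule 3 (four of five consecutive points beyond the same 1σ limit) is satisfied at point 8.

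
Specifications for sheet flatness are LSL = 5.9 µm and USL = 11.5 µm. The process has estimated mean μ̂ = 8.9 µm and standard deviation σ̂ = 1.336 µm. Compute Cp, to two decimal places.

Cp = (USL − LSL) / (6σ̂) = (11.5 − 5.9) / (6 × 1.336) = 5.6000 / 8.0160 = 0.6986

0.70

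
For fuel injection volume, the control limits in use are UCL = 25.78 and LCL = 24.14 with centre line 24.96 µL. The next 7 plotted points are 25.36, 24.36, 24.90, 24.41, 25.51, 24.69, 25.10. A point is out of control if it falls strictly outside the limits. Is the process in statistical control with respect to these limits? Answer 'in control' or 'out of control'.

in control

All 7 points lie within [24.14, 25.78].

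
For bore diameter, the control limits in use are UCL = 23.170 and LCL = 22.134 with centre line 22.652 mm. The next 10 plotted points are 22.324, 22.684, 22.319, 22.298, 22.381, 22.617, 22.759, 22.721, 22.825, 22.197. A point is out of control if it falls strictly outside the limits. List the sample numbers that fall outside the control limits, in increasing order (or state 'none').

All 10 points lie within [22.134, 23.170].

none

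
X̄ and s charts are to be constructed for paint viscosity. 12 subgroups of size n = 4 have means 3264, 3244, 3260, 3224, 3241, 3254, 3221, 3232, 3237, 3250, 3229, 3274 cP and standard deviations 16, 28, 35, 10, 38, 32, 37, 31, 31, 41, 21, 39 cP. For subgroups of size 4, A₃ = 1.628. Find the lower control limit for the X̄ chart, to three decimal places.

3195.462

X̄̄ = (3264 + 3244 + 3260 + 3224 + 3241 + 3254 + 3221 + 3232 + 3237 + 3250 + 3229 + 3274) / 12 = 3244.1667
s̄ = (16 + 28 + 35 + 10 + 38 + 32 + 37 + 31 + 31 + 41 + 21 + 39) / 12 = 29.9167
LCL = X̄̄ − A₃·s̄ = 3244.1667 − 1.628 × 29.9167 = 3195.4623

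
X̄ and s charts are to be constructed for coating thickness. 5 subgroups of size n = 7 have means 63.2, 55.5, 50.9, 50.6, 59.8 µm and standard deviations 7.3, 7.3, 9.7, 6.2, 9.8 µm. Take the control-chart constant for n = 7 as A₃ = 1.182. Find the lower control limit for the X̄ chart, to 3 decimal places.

46.473

X̄̄ = (63.2 + 55.5 + 50.9 + 50.6 + 59.8) / 5 = 56.0000
s̄ = (7.3 + 7.3 + 9.7 + 6.2 + 9.8) / 5 = 8.0600
LCL = X̄̄ − A₃·s̄ = 56.0000 − 1.182 × 8.0600 = 46.4731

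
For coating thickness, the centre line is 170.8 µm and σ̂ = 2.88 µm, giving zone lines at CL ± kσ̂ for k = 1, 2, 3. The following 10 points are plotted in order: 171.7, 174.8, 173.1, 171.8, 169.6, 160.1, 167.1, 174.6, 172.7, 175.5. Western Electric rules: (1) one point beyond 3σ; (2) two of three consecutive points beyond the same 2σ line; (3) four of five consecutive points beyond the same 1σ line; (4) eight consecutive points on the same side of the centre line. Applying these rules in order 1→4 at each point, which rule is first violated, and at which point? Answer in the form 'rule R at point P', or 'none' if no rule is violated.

Zone of each point (C = within 1σ̂, B = 1σ̂–2σ̂, A = 2σ̂–3σ̂, * = beyond 3σ̂; sign = side of CL): 1:+C, 2:+B, 3:+C, 4:+C, 5:-C, 6:-*, 7:-B, 8:+B, 9:+C, 10:+B
Rule 1 (one point beyond the 3σ limits) is satisfied at point 6.

rule 1 at point 6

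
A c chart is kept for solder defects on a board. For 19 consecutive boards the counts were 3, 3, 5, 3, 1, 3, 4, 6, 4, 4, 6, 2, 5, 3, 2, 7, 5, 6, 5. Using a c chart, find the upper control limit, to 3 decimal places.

10.092

c̄ = (3 + 3 + 5 + 3 + 1 + 3 + 4 + 6 + 4 + 4 + 6 + 2 + 5 + 3 + 2 + 7 + 5 + 6 + 5) / 19 = 77 / 19 = 4.0526
UCL = c̄ + 3√c̄ = 4.0526 + 3 × √4.0526 = 4.0526 + 3 × 2.0131 = 10.0920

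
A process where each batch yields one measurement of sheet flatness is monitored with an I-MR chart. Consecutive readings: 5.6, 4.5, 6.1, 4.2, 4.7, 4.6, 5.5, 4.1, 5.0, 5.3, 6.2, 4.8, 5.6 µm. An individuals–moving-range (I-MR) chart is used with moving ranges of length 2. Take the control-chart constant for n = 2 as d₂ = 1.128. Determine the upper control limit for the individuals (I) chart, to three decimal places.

X̄ = (5.6 + 4.5 + 6.1 + 4.2 + 4.7 + 4.6 + 5.5 + 4.1 + 5.0 + 5.3 + 6.2 + 4.8 + 5.6) / 13 = 5.0923
Moving ranges: 1.1, 1.6, 1.9, 0.5, 0.1, 0.9, 1.4, 0.9, 0.3, 0.9, 1.4, 0.8; M̄R̄ = 11.8000 / 12 = 0.9833
UCL = X̄ + 3·M̄R̄/d₂ = 5.0923 + 3 × 0.9833 / 1.128 = 7.7076

7.708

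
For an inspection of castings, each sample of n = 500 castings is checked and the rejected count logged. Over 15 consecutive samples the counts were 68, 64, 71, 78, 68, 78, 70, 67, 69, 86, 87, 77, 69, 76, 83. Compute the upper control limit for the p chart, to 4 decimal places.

0.1958

p̄ = Σdᵢ / (k·n) = 1111 / (15 × 500) = 0.14813
UCL = p̄ + 3·√(p̄(1−p̄)/n) = 0.14813 + 3 × √(0.14813×0.85187/500) = 0.14813 + 3 × 0.01589 = 0.19579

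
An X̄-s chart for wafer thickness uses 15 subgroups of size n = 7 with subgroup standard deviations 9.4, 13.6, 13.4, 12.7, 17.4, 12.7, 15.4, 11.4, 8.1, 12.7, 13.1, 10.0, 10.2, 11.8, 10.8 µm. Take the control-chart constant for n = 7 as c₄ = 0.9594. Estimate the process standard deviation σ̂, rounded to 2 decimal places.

12.70

s̄ = (9.4 + 13.6 + 13.4 + 12.7 + 17.4 + 12.7 + 15.4 + 11.4 + 8.1 + 12.7 + 13.1 + 10.0 + 10.2 + 11.8 + 10.8) / 15 = 12.1800
σ̂ = s̄ / c₄ = 12.1800 / 0.9594 = 12.6954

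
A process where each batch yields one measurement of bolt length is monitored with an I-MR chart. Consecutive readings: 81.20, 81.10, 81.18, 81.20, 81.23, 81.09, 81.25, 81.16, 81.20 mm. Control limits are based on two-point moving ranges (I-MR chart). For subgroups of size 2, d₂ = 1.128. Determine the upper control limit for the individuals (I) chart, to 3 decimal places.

X̄ = (81.20 + 81.10 + 81.18 + 81.20 + 81.23 + 81.09 + 81.25 + 81.16 + 81.20) / 9 = 81.1789
Moving ranges: 0.10, 0.08, 0.02, 0.03, 0.14, 0.16, 0.09, 0.04; M̄R̄ = 0.6600 / 8 = 0.0825
UCL = X̄ + 3·M̄R̄/d₂ = 81.1789 + 3 × 0.0825 / 1.128 = 81.3983

81.398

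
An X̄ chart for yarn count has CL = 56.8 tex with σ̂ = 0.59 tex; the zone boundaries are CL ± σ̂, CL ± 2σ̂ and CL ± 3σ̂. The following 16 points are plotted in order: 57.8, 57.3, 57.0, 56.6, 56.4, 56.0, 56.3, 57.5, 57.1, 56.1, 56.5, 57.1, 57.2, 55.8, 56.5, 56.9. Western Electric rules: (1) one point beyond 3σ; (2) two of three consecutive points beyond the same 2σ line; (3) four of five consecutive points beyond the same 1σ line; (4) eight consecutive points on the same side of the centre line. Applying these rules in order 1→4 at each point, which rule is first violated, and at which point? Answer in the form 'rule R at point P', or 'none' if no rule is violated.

Zone of each point (C = within 1σ̂, B = 1σ̂–2σ̂, A = 2σ̂–3σ̂, * = beyond 3σ̂; sign = side of CL): 1:+B, 2:+C, 3:+C, 4:-C, 5:-C, 6:-B, 7:-C, 8:+B, 9:+C, 10:-B, 11:-C, 12:+C, 13:+C, 14:-B, 15:-C, 16:+C
No rule fires across all 16 points.

none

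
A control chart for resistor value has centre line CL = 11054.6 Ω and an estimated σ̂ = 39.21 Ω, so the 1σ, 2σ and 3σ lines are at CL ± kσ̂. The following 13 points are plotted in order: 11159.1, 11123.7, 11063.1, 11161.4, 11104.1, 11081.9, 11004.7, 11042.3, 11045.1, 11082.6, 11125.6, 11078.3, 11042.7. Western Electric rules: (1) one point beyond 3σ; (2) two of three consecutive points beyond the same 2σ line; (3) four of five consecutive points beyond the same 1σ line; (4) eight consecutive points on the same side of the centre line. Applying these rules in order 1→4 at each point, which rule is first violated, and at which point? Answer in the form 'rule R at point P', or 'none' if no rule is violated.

Zone of each point (C = within 1σ̂, B = 1σ̂–2σ̂, A = 2σ̂–3σ̂, * = beyond 3σ̂; sign = side of CL): 1:+A, 2:+B, 3:+C, 4:+A, 5:+B, 6:+C, 7:-B, 8:-C, 9:-C, 10:+C, 11:+B, 12:+C, 13:-C
Rule 3 (four of five consecutive points beyond the same 1σ limit) is satisfied at point 5.

rule 3 at point 5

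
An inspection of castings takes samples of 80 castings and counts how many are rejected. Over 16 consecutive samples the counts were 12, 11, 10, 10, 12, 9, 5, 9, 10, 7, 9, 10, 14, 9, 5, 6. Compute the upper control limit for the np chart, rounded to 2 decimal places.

p̄ = Σdᵢ / (k·n) = 148 / (16 × 80) = 0.11563
UCL = np̄ + 3·√(np̄(1−p̄)) = 9.2500 + 3 × √(9.2500×0.88438) = 9.2500 + 3 × 2.8602 = 17.8305

17.83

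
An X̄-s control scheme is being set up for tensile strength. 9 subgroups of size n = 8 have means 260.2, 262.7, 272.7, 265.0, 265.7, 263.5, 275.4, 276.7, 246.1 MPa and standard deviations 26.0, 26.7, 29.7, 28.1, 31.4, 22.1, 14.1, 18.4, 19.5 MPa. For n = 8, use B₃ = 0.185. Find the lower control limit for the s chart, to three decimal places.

4.440

s̄ = (26.0 + 26.7 + 29.7 + 28.1 + 31.4 + 22.1 + 14.1 + 18.4 + 19.5) / 9 = 24.0000
LCL_s = B₃·s̄ = 0.185 × 24.0000 = 4.4400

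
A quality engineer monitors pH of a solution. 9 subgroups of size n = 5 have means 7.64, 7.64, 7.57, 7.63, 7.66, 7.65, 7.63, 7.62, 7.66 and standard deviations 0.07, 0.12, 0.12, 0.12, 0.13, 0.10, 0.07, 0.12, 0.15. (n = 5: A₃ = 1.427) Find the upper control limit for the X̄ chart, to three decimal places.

X̄̄ = (7.64 + 7.64 + 7.57 + 7.63 + 7.66 + 7.65 + 7.63 + 7.62 + 7.66) / 9 = 7.6333
s̄ = (0.07 + 0.12 + 0.12 + 0.12 + 0.13 + 0.10 + 0.07 + 0.12 + 0.15) / 9 = 0.1111
UCL = X̄̄ + A₃·s̄ = 7.6333 + 1.427 × 0.1111 = 7.7919

7.792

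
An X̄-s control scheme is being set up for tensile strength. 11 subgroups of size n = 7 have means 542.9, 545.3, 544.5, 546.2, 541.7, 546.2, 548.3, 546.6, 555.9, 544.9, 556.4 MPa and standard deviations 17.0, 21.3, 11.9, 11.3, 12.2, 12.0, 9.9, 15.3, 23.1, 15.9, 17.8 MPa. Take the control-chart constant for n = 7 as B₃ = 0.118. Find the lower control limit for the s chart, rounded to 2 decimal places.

s̄ = (17.0 + 21.3 + 11.9 + 11.3 + 12.2 + 12.0 + 9.9 + 15.3 + 23.1 + 15.9 + 17.8) / 11 = 15.2455
LCL_s = B₃·s̄ = 0.118 × 15.2455 = 1.7990

1.80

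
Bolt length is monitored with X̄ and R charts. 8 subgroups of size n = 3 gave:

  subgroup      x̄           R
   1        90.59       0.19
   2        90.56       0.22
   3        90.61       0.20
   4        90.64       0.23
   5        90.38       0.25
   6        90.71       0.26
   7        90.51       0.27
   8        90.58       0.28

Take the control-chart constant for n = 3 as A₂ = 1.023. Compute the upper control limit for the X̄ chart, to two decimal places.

X̄̄ = (90.59 + 90.56 + 90.61 + 90.64 + 90.38 + 90.71 + 90.51 + 90.58) / 8 = 724.5800 / 8 = 90.5725
R̄ = (0.19 + 0.22 + 0.20 + 0.23 + 0.25 + 0.26 + 0.27 + 0.28) / 8 = 1.9000 / 8 = 0.2375
UCL = X̄̄ + A₂·R̄ = 90.5725 + 1.023 × 0.2375 = 90.8155

90.82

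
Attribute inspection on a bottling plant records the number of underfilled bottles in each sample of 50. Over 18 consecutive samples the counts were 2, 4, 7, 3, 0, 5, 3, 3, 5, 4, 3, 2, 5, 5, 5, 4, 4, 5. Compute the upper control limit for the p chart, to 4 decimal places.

p̄ = Σdᵢ / (k·n) = 69 / (18 × 50) = 0.07667
UCL = p̄ + 3·√(p̄(1−p̄)/n) = 0.07667 + 3 × √(0.07667×0.92333/50) = 0.07667 + 3 × 0.03763 = 0.18955

0.1895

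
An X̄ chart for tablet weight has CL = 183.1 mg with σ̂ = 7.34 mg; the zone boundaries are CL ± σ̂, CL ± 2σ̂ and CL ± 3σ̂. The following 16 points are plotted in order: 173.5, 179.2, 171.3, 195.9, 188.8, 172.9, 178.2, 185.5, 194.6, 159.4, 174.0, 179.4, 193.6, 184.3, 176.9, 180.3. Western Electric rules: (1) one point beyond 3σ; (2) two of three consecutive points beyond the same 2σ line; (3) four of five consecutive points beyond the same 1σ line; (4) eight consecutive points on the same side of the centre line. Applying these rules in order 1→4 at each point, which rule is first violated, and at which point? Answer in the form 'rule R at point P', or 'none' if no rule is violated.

rule 1 at point 10

Zone of each point (C = within 1σ̂, B = 1σ̂–2σ̂, A = 2σ̂–3σ̂, * = beyond 3σ̂; sign = side of CL): 1:-B, 2:-C, 3:-B, 4:+B, 5:+C, 6:-B, 7:-C, 8:+C, 9:+B, 10:-*, 11:-B, 12:-C, 13:+B, 14:+C, 15:-C, 16:-C
Rule 1 (one point beyond the 3σ limits) is satisfied at point 10.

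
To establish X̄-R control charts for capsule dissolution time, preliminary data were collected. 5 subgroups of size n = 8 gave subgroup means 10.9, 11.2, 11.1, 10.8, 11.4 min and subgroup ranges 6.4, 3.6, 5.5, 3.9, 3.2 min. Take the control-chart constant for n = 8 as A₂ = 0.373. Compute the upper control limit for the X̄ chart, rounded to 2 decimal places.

X̄̄ = (10.9 + 11.2 + 11.1 + 10.8 + 11.4) / 5 = 55.4000 / 5 = 11.0800
R̄ = (6.4 + 3.6 + 5.5 + 3.9 + 3.2) / 5 = 22.6000 / 5 = 4.5200
UCL = X̄̄ + A₂·R̄ = 11.0800 + 0.373 × 4.5200 = 12.7660

12.77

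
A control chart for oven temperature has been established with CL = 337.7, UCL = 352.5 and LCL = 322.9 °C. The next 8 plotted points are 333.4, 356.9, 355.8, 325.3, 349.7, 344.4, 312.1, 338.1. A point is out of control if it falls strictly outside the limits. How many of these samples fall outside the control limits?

Compare each point to [322.9, 352.5]: sample 2 = 356.9 > UCL; sample 3 = 355.8 > UCL; sample 7 = 312.1 < LCL.

3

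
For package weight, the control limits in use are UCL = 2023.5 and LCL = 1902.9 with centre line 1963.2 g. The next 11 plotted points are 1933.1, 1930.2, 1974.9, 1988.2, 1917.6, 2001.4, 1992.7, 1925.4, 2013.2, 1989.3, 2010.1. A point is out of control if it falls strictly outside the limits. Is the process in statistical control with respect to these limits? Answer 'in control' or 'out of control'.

in control

All 11 points lie within [1902.9, 2023.5].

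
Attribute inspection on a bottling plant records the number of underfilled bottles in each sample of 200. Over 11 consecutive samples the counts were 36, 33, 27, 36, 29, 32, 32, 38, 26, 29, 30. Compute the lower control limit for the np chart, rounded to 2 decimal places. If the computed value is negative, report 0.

16.15

p̄ = Σdᵢ / (k·n) = 348 / (11 × 200) = 0.15818
LCL = np̄ − 3·√(np̄(1−p̄)) = 31.6364 − 3 × 5.1606 = 16.1545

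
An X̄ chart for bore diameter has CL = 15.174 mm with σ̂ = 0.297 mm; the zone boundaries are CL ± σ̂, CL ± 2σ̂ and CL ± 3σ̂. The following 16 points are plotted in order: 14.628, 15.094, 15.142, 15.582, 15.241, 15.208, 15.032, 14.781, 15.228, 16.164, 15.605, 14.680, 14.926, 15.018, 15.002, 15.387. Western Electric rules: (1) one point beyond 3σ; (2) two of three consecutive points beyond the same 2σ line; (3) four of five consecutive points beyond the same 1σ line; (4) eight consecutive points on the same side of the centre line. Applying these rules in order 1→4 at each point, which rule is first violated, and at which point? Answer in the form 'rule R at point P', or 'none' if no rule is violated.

Zone of each point (C = within 1σ̂, B = 1σ̂–2σ̂, A = 2σ̂–3σ̂, * = beyond 3σ̂; sign = side of CL): 1:-B, 2:-C, 3:-C, 4:+B, 5:+C, 6:+C, 7:-C, 8:-B, 9:+C, 10:+*, 11:+B, 12:-B, 13:-C, 14:-C, 15:-C, 16:+C
Rule 1 (one point beyond the 3σ limits) is satisfied at point 10.

rule 1 at point 10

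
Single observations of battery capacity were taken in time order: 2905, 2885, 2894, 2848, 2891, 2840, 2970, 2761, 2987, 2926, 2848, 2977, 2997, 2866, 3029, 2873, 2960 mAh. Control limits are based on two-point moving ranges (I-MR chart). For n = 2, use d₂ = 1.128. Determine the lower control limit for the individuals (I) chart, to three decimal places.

2650.093

X̄ = (2905 + 2885 + 2894 + 2848 + 2891 + 2840 + 2970 + 2761 + 2987 + 2926 + 2848 + 2977 + 2997 + 2866 + 3029 + 2873 + 2960) / 17 = 2909.2353
Moving ranges: 20, 9, 46, 43, 51, 130, 209, 226, 61, 78, 129, 20, 131, 163, 156, 87; M̄R̄ = 1559.0000 / 16 = 97.4375
LCL = X̄ − 3·M̄R̄/d₂ = 2909.2353 − 3 × 97.4375 / 1.128 = 2650.0930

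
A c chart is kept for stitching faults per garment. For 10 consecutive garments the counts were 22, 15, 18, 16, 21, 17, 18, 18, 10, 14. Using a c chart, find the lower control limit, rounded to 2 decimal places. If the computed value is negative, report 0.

c̄ = (22 + 15 + 18 + 16 + 21 + 17 + 18 + 18 + 10 + 14) / 10 = 169 / 10 = 16.9000
LCL = c̄ − 3√c̄ = 16.9000 − 3 × 4.1110 = 4.5671

4.57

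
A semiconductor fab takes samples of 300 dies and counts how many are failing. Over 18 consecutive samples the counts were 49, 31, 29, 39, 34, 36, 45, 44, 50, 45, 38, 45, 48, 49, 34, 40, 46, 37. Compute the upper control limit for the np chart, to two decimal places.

p̄ = Σdᵢ / (k·n) = 739 / (18 × 300) = 0.13685
UCL = np̄ + 3·√(np̄(1−p̄)) = 41.0556 + 3 × √(41.0556×0.86315) = 41.0556 + 3 × 5.9529 = 58.9143

58.91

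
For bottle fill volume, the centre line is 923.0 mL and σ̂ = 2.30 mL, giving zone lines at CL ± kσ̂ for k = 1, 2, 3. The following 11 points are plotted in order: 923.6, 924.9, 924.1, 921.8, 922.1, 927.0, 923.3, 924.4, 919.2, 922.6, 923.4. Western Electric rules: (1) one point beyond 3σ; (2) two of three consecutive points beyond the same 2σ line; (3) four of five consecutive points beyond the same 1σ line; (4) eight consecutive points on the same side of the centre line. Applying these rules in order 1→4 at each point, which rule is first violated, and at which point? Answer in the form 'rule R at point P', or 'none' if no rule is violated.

none

Zone of each point (C = within 1σ̂, B = 1σ̂–2σ̂, A = 2σ̂–3σ̂, * = beyond 3σ̂; sign = side of CL): 1:+C, 2:+C, 3:+C, 4:-C, 5:-C, 6:+B, 7:+C, 8:+C, 9:-B, 10:-C, 11:+C
No rule fires across all 11 points.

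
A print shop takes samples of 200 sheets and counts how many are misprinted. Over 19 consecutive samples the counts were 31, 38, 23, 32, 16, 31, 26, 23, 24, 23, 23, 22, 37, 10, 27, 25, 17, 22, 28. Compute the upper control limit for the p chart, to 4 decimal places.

0.1961

p̄ = Σdᵢ / (k·n) = 478 / (19 × 200) = 0.12579
UCL = p̄ + 3·√(p̄(1−p̄)/n) = 0.12579 + 3 × √(0.12579×0.87421/200) = 0.12579 + 3 × 0.02345 = 0.19613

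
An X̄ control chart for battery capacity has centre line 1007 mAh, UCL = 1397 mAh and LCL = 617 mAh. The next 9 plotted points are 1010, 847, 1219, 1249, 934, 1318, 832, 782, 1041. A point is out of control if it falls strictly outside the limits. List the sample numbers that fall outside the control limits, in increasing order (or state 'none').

none

All 9 points lie within [617, 1397].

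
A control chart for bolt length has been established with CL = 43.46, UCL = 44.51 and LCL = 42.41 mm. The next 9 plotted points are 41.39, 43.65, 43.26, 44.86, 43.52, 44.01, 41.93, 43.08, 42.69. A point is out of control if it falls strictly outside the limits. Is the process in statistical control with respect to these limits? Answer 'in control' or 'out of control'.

out of control

Compare each point to [42.41, 44.51]: sample 1 = 41.39 < LCL; sample 4 = 44.86 > UCL; sample 7 = 41.93 < LCL.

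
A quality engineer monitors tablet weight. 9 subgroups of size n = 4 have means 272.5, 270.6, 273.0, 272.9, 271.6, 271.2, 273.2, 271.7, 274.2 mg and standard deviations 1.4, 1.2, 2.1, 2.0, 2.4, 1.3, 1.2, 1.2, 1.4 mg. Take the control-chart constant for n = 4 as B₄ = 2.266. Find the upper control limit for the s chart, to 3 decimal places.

s̄ = (1.4 + 1.2 + 2.1 + 2.0 + 2.4 + 1.3 + 1.2 + 1.2 + 1.4) / 9 = 1.5778
UCL_s = B₄·s̄ = 2.266 × 1.5778 = 3.5752

3.575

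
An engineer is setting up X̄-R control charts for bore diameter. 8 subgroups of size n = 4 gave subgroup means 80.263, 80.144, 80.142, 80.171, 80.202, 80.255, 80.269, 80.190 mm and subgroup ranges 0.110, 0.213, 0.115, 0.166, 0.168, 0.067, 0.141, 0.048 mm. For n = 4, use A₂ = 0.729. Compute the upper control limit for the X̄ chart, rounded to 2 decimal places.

80.30

X̄̄ = (80.263 + 80.144 + 80.142 + 80.171 + 80.202 + 80.255 + 80.269 + 80.190) / 8 = 641.6360 / 8 = 80.2045
R̄ = (0.110 + 0.213 + 0.115 + 0.166 + 0.168 + 0.067 + 0.141 + 0.048) / 8 = 1.0280 / 8 = 0.1285
UCL = X̄̄ + A₂·R̄ = 80.2045 + 0.729 × 0.1285 = 80.2982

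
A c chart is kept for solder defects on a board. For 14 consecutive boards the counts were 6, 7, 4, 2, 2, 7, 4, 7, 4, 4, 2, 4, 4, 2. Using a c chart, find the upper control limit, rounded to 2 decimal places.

c̄ = (6 + 7 + 4 + 2 + 2 + 7 + 4 + 7 + 4 + 4 + 2 + 4 + 4 + 2) / 14 = 59 / 14 = 4.2143
UCL = c̄ + 3√c̄ = 4.2143 + 3 × √4.2143 = 4.2143 + 3 × 2.0529 = 10.3729

10.37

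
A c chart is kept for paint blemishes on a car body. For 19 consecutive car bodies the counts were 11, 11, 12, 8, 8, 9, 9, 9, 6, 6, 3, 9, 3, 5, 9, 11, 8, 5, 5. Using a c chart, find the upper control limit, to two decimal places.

c̄ = (11 + 11 + 12 + 8 + 8 + 9 + 9 + 9 + 6 + 6 + 3 + 9 + 3 + 5 + 9 + 11 + 8 + 5 + 5) / 19 = 147 / 19 = 7.7368
UCL = c̄ + 3√c̄ = 7.7368 + 3 × √7.7368 = 7.7368 + 3 × 2.7815 = 16.0814

16.08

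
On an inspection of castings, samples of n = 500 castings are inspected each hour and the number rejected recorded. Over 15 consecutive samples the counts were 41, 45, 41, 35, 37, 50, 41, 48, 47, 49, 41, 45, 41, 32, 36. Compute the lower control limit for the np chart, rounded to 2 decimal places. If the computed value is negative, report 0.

23.34

p̄ = Σdᵢ / (k·n) = 629 / (15 × 500) = 0.08387
LCL = np̄ − 3·√(np̄(1−p̄)) = 41.9333 − 3 × 6.1981 = 23.3390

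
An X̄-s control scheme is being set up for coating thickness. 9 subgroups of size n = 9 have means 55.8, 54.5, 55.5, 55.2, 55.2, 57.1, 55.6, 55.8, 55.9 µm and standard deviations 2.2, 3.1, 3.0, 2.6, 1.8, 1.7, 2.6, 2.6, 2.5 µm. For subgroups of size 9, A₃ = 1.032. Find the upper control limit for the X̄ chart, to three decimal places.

X̄̄ = (55.8 + 54.5 + 55.5 + 55.2 + 55.2 + 57.1 + 55.6 + 55.8 + 55.9) / 9 = 55.6222
s̄ = (2.2 + 3.1 + 3.0 + 2.6 + 1.8 + 1.7 + 2.6 + 2.6 + 2.5) / 9 = 2.4556
UCL = X̄̄ + A₃·s̄ = 55.6222 + 1.032 × 2.4556 = 58.1564

58.156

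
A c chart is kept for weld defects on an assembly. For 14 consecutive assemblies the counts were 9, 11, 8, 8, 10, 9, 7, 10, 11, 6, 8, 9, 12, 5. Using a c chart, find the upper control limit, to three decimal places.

17.678

c̄ = (9 + 11 + 8 + 8 + 10 + 9 + 7 + 10 + 11 + 6 + 8 + 9 + 12 + 5) / 14 = 123 / 14 = 8.7857
UCL = c̄ + 3√c̄ = 8.7857 + 3 × √8.7857 = 8.7857 + 3 × 2.9641 = 17.6779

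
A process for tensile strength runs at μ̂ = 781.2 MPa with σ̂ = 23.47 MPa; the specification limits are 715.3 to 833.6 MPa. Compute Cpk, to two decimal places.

Cpu = (USL − μ̂) / (3σ̂) = (833.6 − 781.2) / (3 × 23.47) = 0.7442; Cpl = (μ̂ − LSL) / (3σ̂) = (781.2 − 715.3) / (3 × 23.47) = 0.9359; Cpk = min(Cpu, Cpl) = 0.7442

0.74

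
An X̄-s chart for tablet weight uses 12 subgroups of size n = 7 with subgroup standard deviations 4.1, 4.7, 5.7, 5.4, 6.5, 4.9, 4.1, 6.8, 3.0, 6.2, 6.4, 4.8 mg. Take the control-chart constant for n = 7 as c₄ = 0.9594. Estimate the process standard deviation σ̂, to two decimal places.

s̄ = (4.1 + 4.7 + 5.7 + 5.4 + 6.5 + 4.9 + 4.1 + 6.8 + 3.0 + 6.2 + 6.4 + 4.8) / 12 = 5.2167
σ̂ = s̄ / c₄ = 5.2167 / 0.9594 = 5.4374

5.44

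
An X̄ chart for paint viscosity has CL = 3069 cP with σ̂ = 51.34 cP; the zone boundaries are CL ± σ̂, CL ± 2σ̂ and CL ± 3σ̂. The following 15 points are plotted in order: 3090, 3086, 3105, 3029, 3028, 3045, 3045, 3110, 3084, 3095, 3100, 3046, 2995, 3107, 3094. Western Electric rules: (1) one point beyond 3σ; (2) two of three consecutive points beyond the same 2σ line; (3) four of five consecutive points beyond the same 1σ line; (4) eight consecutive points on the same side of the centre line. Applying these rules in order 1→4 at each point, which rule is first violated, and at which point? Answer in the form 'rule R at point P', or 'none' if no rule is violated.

none

Zone of each point (C = within 1σ̂, B = 1σ̂–2σ̂, A = 2σ̂–3σ̂, * = beyond 3σ̂; sign = side of CL): 1:+C, 2:+C, 3:+C, 4:-C, 5:-C, 6:-C, 7:-C, 8:+C, 9:+C, 10:+C, 11:+C, 12:-C, 13:-B, 14:+C, 15:+C
No rule fires across all 15 points.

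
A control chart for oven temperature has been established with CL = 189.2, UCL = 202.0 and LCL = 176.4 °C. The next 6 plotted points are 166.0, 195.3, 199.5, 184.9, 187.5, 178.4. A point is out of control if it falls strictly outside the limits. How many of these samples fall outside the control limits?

Compare each point to [176.4, 202.0]: sample 1 = 166.0 < LCL.

1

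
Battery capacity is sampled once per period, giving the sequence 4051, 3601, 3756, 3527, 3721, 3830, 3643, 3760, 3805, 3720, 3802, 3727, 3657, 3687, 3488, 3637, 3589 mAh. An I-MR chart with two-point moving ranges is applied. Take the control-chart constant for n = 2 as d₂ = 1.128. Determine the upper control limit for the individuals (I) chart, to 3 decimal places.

4075.622

X̄ = (4051 + 3601 + 3756 + 3527 + 3721 + 3830 + 3643 + 3760 + 3805 + 3720 + 3802 + 3727 + 3657 + 3687 + 3488 + 3637 + 3589) / 17 = 3705.9412
Moving ranges: 450, 155, 229, 194, 109, 187, 117, 45, 85, 82, 75, 70, 30, 199, 149, 48; M̄R̄ = 2224.0000 / 16 = 139.0000
UCL = X̄ + 3·M̄R̄/d₂ = 3705.9412 + 3 × 139.0000 / 1.128 = 4075.6220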